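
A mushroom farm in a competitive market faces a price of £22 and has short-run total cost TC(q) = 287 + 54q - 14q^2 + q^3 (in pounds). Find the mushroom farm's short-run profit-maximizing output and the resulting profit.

AVC = 54 - 14q + q^2; min AVC = £5 at q = 7. Since P = £22 ≥ min AVC, the firm produces.
With MC = 54 - 28q + 3q^2, P = MC on the upward-sloping part at q* = 8.
TR = 22·8 = 176. TC = 287 + 48 = 335. Profit = 176 − 335 = -£159.
Shutting down would mean losing the fixed cost of £287, so operating at a loss of £159 is better by £128.

Profit = -£159 at q = 8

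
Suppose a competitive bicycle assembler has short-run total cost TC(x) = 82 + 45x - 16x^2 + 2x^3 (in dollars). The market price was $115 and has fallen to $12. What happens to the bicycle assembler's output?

Output falls from 7 to 0 (the firm shuts down)

MC = 45 - 32x + 6x^2; the shutdown threshold is min AVC = $13 (at x = 4).
At P = $115 ≥ min AVC, set P = MC on the rising branch: x = 7.
At P = $12 < min AVC = $13, price no longer covers variable cost at any output, so the firm shuts down: x = 0.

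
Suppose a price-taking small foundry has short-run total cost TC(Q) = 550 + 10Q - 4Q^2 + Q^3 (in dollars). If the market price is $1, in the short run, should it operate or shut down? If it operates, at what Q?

Variable cost is VC = 10Q - 4Q^2 + Q^3, so AVC = VC/Q = 10 - 4Q + Q^2 and MC = dTC/dQ = 10 - 8Q + 3Q^2.
AVC hits its minimum where MC = AVC, at Q = 2, giving min AVC = 10 - 4·2 + 2^2 = $6.
P = $1 lies below min AVC = $6; no output level covers variable cost.
Shutting down limits the loss to fixed cost, $550.

Shut down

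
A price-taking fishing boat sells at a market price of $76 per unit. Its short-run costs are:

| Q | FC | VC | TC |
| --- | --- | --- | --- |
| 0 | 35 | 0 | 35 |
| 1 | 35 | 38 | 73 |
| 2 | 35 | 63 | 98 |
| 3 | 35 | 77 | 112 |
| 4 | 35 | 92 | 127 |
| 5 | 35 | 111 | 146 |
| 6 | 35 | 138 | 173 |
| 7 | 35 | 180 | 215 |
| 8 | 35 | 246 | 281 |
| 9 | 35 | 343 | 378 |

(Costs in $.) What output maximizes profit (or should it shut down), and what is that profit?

Profit at each row (π = 76Q − TC): Q=0: -35; Q=1: 3; Q=2: 54; Q=3: 116; Q=4: 177; Q=5: 234; Q=6: 283; Q=7: 317; Q=8: 327; Q=9: 306.
Profit is maximized at Q = 8. AVC there is 246/8 = $30.75 ≤ P, so producing beats shutting down (which would give -$35).

Q = 8; profit = $327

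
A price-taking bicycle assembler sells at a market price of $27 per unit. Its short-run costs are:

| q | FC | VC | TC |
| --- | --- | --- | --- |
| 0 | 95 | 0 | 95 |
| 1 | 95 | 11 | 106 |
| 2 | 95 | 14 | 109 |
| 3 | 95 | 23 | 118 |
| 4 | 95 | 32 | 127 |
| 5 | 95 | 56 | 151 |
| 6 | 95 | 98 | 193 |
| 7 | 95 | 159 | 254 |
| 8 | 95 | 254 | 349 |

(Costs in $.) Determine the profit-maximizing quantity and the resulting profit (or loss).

q = 5; profit = -$16

Compute π = P·q − TC at each output: q=0: -95; q=1: -79; q=2: -55; q=3: -37; q=4: -19; q=5: -16; q=6: -31; q=7: -65; q=8: -133.
Profit is maximized at q = 5. AVC there is 56/5 = $11.20 ≤ P, so producing beats shutting down (which would give -$95).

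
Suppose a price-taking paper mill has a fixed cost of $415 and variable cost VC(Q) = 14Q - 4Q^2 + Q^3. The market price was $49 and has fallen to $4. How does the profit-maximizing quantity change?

MC = 14 - 8Q + 3Q^2; the shutdown threshold is min AVC = $10 (at Q = 2).
At P = $49 ≥ min AVC, set P = MC on the rising branch: Q = 5.
At P = $4 < min AVC = $10, price no longer covers variable cost at any output, so the firm shuts down: Q = 0.

Output falls from 5 to 0 (the firm shuts down)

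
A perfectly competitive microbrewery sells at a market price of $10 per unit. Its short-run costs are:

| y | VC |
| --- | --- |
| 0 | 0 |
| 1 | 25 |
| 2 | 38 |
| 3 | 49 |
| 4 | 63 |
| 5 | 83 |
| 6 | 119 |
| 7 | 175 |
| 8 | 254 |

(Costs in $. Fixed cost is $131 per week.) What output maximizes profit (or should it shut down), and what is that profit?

Compute π = P·y − TC at each output: y=0: -131; y=1: -146; y=2: -149; y=3: -150; y=4: -154; y=5: -164; y=6: -190; y=7: -236; y=8: -305.
Profit is highest at y = 0. Equivalently, the lowest AVC in the table is 63/4 ≈ $15.75 at y = 4, and P = $10 falls below it — price never covers variable cost, so the firm shuts down and loses only its fixed cost.

y = 0 (shut down); profit = -$131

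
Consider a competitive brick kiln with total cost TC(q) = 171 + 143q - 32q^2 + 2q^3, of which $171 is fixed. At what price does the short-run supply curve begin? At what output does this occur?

Short-run supply begins at min AVC. From VC = 143q - 32q^2 + 2q^3, AVC = 143 - 32q + 2q^2.
At the minimum of AVC, MC = AVC. MC = 143 - 64q + 6q^2; setting MC = AVC gives 4q^2 - 32q = 0, so q = 8. min AVC = 15.
The firm shuts down for any P below $15.

$15 per unit, at q = 8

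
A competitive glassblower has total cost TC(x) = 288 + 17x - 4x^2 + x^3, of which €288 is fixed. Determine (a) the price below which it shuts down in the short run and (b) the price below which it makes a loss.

AVC = 17 - 4x + x^2; minimized at x = 2, giving min AVC = €13. That is the shutdown price.
ATC = 288/x + 17 - 4x + x^2. Setting dATC/dx = −288/x^2 − 4 + 2x = 0 gives x = 6 (since 2·6^3 − 4·6^2 = 288).
min ATC = 288/6 + 17 − 4·6 + 6^2 = €77. That is the break-even price.
For €13 ≤ P < €77 the firm produces at a loss; below €13 it shuts down.

Shutdown price = €13; break-even price = €77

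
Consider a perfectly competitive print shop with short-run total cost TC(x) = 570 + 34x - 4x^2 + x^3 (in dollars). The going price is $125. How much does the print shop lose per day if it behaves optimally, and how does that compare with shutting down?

AVC = 34 - 4x + x^2; min AVC = $30 at x = 2. Since P = $125 ≥ min AVC, the firm produces.
MC = 34 - 8x + 3x^2. Setting P = MC and taking the root on the rising branch gives x* = 7.
TR = 125·7 = 875. TC = 570 + 385 = 955. Profit = 875 − 955 = -$80.
By producing, the firm covers all variable cost plus $490 of fixed cost; shutting down would lose the full $570.

Profit = -$80 at x = 7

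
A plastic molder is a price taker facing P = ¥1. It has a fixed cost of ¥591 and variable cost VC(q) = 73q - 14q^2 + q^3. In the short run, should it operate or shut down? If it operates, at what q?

Shut down

Strip out fixed cost: VC = 73q - 14q^2 + q^3. Then AVC = 73 - 14q + q^2 and MC = 73 - 28q + 3q^2.
AVC is minimized where dAVC/dq = -14 + 2q = 0, at q = 7; min AVC = 73 - 14·7 + 7^2 = ¥24.
P = ¥1 lies below min AVC = ¥24; no output level covers variable cost.
The firm minimizes its loss by shutting down and losing only its fixed cost of ¥591.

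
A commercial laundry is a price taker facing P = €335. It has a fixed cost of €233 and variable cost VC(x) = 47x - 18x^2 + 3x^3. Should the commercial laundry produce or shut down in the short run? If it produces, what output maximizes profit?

Variable cost is VC = 47x - 18x^2 + 3x^3, so AVC = VC/x = 47 - 18x + 3x^2 and MC = dTC/dx = 47 - 36x + 9x^2.
AVC hits its minimum where MC = AVC, at x = 3, giving min AVC = 47 - 18·3 + 3·3^2 = €20.
Because €335 ≥ €20, revenue can cover variable cost; the firm operates.
P = MC gives -288 - 36x + 9x^2 = 0, with roots -4 and 8. Take the larger (rising MC): x* = 8.
Check: AVC at x = 8 is €95 ≤ P, so revenue covers variable cost.
Profit = P·x − TC = 335·8 − 993 = €1687.

Produce at x = 8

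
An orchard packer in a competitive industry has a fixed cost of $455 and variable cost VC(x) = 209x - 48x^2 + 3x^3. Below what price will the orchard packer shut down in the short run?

$17 per unit

The shutdown price is the minimum of AVC. VC = 209x - 48x^2 + 3x^3, so AVC = 209 - 48x + 3x^2.
At the minimum of AVC, MC = AVC. MC = 209 - 96x + 9x^2; setting MC = AVC gives 6x^2 - 48x = 0, so x = 8. min AVC = 17.
So the shutdown price is $17.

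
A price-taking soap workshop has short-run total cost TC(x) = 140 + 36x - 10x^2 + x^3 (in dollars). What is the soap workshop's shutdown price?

The firm shuts down when price falls below the minimum of average variable cost. AVC = VC/x = 36 - 10x + x^2.
dAVC/dx = -10 + 2x = 0 gives x = 5. min AVC = 36 - 10·5 + 5^2 = 11.
For P < $11 the firm produces nothing.

$11 per unit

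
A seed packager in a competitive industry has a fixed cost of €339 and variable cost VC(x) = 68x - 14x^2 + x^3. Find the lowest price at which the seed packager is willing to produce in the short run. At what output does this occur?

The shutdown price is the minimum of AVC. VC = 68x - 14x^2 + x^3, so AVC = 68 - 14x + x^2.
At the minimum of AVC, MC = AVC. MC = 68 - 28x + 3x^2; setting MC = AVC gives 2x^2 - 14x = 0, so x = 7. min AVC = 19.
The firm shuts down for any P below €19.

€19 per unit, at x = 7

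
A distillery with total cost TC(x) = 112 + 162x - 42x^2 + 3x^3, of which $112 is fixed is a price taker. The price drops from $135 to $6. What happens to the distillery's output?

Output falls from 9 to 0 (the firm shuts down)

AVC = 162 - 42x + 3x^2, minimized at x = 7 where min AVC = $15. MC = 162 - 84x + 9x^2.
With P = $135 above the shutdown price, P = MC gives x = 9.
At P = $6 < min AVC = $15, price no longer covers variable cost at any output, so the firm shuts down: x = 0.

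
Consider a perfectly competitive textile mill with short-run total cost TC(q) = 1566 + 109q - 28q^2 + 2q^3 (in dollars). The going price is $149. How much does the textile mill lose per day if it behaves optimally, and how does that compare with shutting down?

Profit = -$366 at q = 10

AVC = 109 - 28q + 2q^2 has its minimum $11 at q = 7; price $149 clears that bar, so the firm operates.
MC = 109 - 56q + 6q^2. Setting P = MC and taking the root on the rising branch gives q* = 10.
TR = 149·10 = 1490. TC = 1566 + 290 = 1856. Profit = 1490 − 1856 = -$366.
Shutting down would mean losing the fixed cost of $1566, so operating at a loss of $366 is better by $1200.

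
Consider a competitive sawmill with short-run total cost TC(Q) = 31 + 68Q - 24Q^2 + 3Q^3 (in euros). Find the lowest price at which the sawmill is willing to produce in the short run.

€20 per unit

The shutdown price is the minimum of AVC. VC = 68Q - 24Q^2 + 3Q^3, so AVC = 68 - 24Q + 3Q^2.
dAVC/dQ = -24 + 6Q = 0 gives Q = 4. min AVC = 68 - 24·4 + 3·4^2 = 20.
For P < €20 the firm produces nothing.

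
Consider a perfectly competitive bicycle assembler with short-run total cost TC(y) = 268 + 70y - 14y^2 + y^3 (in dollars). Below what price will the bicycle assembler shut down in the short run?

$21 per unit

Short-run supply begins at min AVC. From VC = 70y - 14y^2 + y^3, AVC = 70 - 14y + y^2.
dAVC/dy = -14 + 2y = 0 gives y = 7. min AVC = 70 - 14·7 + 7^2 = 21.
So the shutdown price is $21.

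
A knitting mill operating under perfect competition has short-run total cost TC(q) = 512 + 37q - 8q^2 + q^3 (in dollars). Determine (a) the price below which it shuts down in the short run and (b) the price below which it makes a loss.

Shutdown price = min AVC. AVC = 37 - 8q + q^2, with vertex at q = 4 and minimum $21.
ATC = 512/q + 37 - 8q + q^2. Setting dATC/dq = −512/q^2 − 8 + 2q = 0 gives q = 8 (since 2·8^3 − 8·8^2 = 512).
min ATC = 512/8 + 37 − 8·8 + 8^2 = $101. That is the break-even price.
Between these two prices the firm operates at a loss; above $101 it earns a profit.

Shutdown price = $21; break-even price = $101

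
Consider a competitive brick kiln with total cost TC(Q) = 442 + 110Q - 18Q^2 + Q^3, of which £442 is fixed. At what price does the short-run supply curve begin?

Short-run supply begins at min AVC. From VC = 110Q - 18Q^2 + Q^3, AVC = 110 - 18Q + Q^2.
At the minimum of AVC, MC = AVC. MC = 110 - 36Q + 3Q^2; setting MC = AVC gives 2Q^2 - 18Q = 0, so Q = 9. min AVC = 29.
For P < £29 the firm produces nothing.

£29 per unit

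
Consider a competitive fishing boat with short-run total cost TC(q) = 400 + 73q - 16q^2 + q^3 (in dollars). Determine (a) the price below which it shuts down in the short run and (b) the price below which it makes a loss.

AVC = 73 - 16q + q^2; minimized at q = 8, giving min AVC = $9. That is the shutdown price.
ATC = 400/q + 73 - 16q + q^2. Setting dATC/dq = −400/q^2 − 16 + 2q = 0 gives q = 10 (since 2·10^3 − 16·10^2 = 400).
min ATC = 400/10 + 73 − 16·10 + 10^2 = $53. That is the break-even price.
Between these two prices the firm operates at a loss; above $53 it earns a profit.

Shutdown price = $9; break-even price = $53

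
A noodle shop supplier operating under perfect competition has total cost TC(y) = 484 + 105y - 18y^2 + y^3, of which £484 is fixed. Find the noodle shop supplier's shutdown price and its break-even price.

Shutdown price = £24; break-even price = £72

Shutdown price = min AVC. AVC = 105 - 18y + y^2, with vertex at y = 9 and minimum £24.
ATC = 484/y + 105 - 18y + y^2. Setting dATC/dy = −484/y^2 − 18 + 2y = 0 gives y = 11 (since 2·11^3 − 18·11^2 = 484).
min ATC = 484/11 + 105 − 18·11 + 11^2 = £72. That is the break-even price.
Between these two prices the firm operates at a loss; above £72 it earns a profit.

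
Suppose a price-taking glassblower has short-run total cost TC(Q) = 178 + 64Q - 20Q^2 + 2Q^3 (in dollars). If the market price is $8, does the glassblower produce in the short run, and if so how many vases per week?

Strip out fixed cost: VC = 64Q - 20Q^2 + 2Q^3. Then AVC = 64 - 20Q + 2Q^2 and MC = 64 - 40Q + 6Q^2.
AVC is minimized where dAVC/dQ = -20 + 4Q = 0, at Q = 5; min AVC = 64 - 20·5 + 2·5^2 = $14.
Since P = $8 < min AVC = $14, price fails to cover variable cost at any output.
Shutting down limits the loss to fixed cost, $178.

Shut down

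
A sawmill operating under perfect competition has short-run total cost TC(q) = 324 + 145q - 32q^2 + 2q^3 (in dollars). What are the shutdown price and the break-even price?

Shutdown price = $17; break-even price = $55

AVC = 145 - 32q + 2q^2; minimized at q = 8, giving min AVC = $17. That is the shutdown price.
ATC = 324/q + 145 - 32q + 2q^2. Setting dATC/dq = −324/q^2 − 32 + 4q = 0 gives q = 9 (since 4·9^3 − 32·9^2 = 324).
min ATC = 324/9 + 145 − 32·9 + 2·9^2 = $55. That is the break-even price.
Between these two prices the firm operates at a loss; above $55 it earns a profit.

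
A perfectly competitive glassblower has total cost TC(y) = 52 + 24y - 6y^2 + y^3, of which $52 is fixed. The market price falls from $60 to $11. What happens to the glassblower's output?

Output falls from 6 to 0 (the firm shuts down)

AVC = 24 - 6y + y^2, minimized at y = 3 where min AVC = $15. MC = 24 - 12y + 3y^2.
At P = $60 ≥ min AVC, set P = MC on the rising branch: y = 6.
At P = $11 < min AVC = $15, price no longer covers variable cost at any output, so the firm shuts down: y = 0.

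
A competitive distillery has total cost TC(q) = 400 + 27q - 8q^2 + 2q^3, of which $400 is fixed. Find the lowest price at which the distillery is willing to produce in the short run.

The firm shuts down when price falls below the minimum of average variable cost. AVC = VC/q = 27 - 8q + 2q^2.
dAVC/dq = -8 + 4q = 0 gives q = 2. min AVC = 27 - 8·2 + 2·2^2 = 19.
For P < $19 the firm produces nothing.

$19 per unit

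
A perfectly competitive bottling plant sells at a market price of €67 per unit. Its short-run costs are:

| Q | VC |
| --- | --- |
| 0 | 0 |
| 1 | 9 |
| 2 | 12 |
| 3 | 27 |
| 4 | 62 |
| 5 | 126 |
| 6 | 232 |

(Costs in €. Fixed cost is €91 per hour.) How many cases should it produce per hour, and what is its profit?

Q = 5; profit = €118

Tabulate TR − TC: Q=0: -91; Q=1: -33; Q=2: 31; Q=3: 83; Q=4: 115; Q=5: 118; Q=6: 79.
Profit is maximized at Q = 5. AVC there is 126/5 = €25.20 ≤ P, so producing beats shutting down (which would give -€91).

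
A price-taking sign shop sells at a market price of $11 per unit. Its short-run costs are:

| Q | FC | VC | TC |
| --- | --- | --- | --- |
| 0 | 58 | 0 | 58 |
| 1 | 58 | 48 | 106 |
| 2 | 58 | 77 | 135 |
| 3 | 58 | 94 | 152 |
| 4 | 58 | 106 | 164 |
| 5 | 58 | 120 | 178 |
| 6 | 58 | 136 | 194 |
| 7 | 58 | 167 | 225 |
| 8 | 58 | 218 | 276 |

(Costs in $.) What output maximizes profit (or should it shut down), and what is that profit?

Profit at each row (π = 11Q − TC): Q=0: -58; Q=1: -95; Q=2: -113; Q=3: -119; Q=4: -120; Q=5: -123; Q=6: -128; Q=7: -148; Q=8: -188.
Profit is highest at Q = 0. Equivalently, the lowest AVC in the table is 136/6 ≈ $22.67 at Q = 6, and P = $11 falls below it — price never covers variable cost, so the firm shuts down and loses only its fixed cost.

Q = 0 (shut down); profit = -$58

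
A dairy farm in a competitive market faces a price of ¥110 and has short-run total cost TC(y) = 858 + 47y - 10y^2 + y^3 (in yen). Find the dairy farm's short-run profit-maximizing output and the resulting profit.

Profit = -¥210 at y = 9

AVC = 47 - 10y + y^2 has its minimum ¥22 at y = 5; price ¥110 clears that bar, so the firm operates.
With MC = 47 - 20y + 3y^2, P = MC on the upward-sloping part at y* = 9.
TR = 110·9 = 990. TC = 858 + 342 = 1200. Profit = 990 − 1200 = -¥210.
Shutting down would mean losing the fixed cost of ¥858, so operating at a loss of ¥210 is better by ¥648.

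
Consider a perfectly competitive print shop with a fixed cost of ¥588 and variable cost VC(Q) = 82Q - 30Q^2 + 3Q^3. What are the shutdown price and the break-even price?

Shutdown price = min AVC. AVC = 82 - 30Q + 3Q^2, with vertex at Q = 5 and minimum ¥7.
ATC = 588/Q + 82 - 30Q + 3Q^2. Setting dATC/dQ = −588/Q^2 − 30 + 6Q = 0 gives Q = 7 (since 6·7^3 − 30·7^2 = 588).
min ATC = 588/7 + 82 − 30·7 + 3·7^2 = ¥103. That is the break-even price.
For ¥7 ≤ P < ¥103 the firm produces at a loss; below ¥7 it shuts down.

Shutdown price = ¥7; break-even price = ¥103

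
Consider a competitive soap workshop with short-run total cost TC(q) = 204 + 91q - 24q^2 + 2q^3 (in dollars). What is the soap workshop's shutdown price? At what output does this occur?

$19 per unit, at q = 6

The shutdown price is the minimum of AVC. VC = 91q - 24q^2 + 2q^3, so AVC = 91 - 24q + 2q^2.
At the minimum of AVC, MC = AVC. MC = 91 - 48q + 6q^2; setting MC = AVC gives 4q^2 - 24q = 0, so q = 6. min AVC = 19.
The firm shuts down for any P below $19.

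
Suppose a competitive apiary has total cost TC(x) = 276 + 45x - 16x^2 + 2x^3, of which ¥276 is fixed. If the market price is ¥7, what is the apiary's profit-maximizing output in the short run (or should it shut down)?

Variable cost is VC = 45x - 16x^2 + 2x^3, so AVC = VC/x = 45 - 16x + 2x^2 and MC = dTC/dx = 45 - 32x + 6x^2.
AVC is minimized where dAVC/dx = -16 + 4x = 0, at x = 4; min AVC = 45 - 16·4 + 2·4^2 = ¥13.
With P < min AVC (¥7 < ¥13), every unit sold adds to the loss.
Best response: produce nothing and absorb the ¥276 fixed cost.

Shut down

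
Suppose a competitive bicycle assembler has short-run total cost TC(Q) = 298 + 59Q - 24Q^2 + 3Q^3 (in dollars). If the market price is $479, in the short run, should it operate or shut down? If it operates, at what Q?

Produce at Q = 10

Variable cost is VC = 59Q - 24Q^2 + 3Q^3, so AVC = VC/Q = 59 - 24Q + 3Q^2 and MC = dTC/dQ = 59 - 48Q + 9Q^2.
AVC hits its minimum where MC = AVC, at Q = 4, giving min AVC = 59 - 24·4 + 3·4^2 = $11.
Since P = $479 ≥ min AVC = $11, price covers variable cost and the firm should produce.
Set P = MC: 479 = 59 - 48Q + 9Q^2 → -420 - 48Q + 9Q^2 = 0. The roots are Q = -14/3 and Q = 10; the profit-maximizing output is on the rising part of MC, so Q* = 10.
Check: AVC at Q = 10 is $119 ≤ P, so revenue covers variable cost.
Profit = P·Q − TC = 479·10 − 1488 = $3302.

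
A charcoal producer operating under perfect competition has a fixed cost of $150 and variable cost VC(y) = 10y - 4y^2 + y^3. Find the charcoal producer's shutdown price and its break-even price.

Shutdown price = min AVC. AVC = 10 - 4y + y^2, with vertex at y = 2 and minimum $6.
ATC = 150/y + 10 - 4y + y^2. Setting dATC/dy = −150/y^2 − 4 + 2y = 0 gives y = 5 (since 2·5^3 − 4·5^2 = 150).
min ATC = 150/5 + 10 − 4·5 + 5^2 = $45. That is the break-even price.
For $6 ≤ P < $45 the firm produces at a loss; below $6 it shuts down.

Shutdown price = $6; break-even price = $45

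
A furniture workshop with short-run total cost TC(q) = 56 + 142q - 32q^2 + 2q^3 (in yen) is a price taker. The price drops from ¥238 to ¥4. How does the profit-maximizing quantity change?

Output falls from 12 to 0 (the firm shuts down)

MC = 142 - 64q + 6q^2; the shutdown threshold is min AVC = ¥14 (at q = 8).
With P = ¥238 above the shutdown price, P = MC gives q = 12.
At P = ¥4 < min AVC = ¥14, price no longer covers variable cost at any output, so the firm shuts down: q = 0.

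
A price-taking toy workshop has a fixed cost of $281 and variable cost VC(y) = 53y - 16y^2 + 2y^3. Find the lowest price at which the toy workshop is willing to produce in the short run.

$21 per unit

Short-run supply begins at min AVC. From VC = 53y - 16y^2 + 2y^3, AVC = 53 - 16y + 2y^2.
dAVC/dy = -16 + 4y = 0 gives y = 4. min AVC = 53 - 16·4 + 2·4^2 = 21.
The firm shuts down for any P below $21.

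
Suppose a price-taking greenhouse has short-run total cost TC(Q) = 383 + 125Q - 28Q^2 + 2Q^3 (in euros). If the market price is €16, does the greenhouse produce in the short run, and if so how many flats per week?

From TC, MC = TC'(Q) = 125 - 56Q + 6Q^2 and AVC = VC/Q = 125 - 28Q + 2Q^2.
The AVC parabola has its vertex at Q = 28/4 = 7, where AVC = 125 - 28·7 + 2·7^2 = €27.
Since P = €16 < min AVC = €27, price fails to cover variable cost at any output.
Shutting down limits the loss to fixed cost, €383.

Shut down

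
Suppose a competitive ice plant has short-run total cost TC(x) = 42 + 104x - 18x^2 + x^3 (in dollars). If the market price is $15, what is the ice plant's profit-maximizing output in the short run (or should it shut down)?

Strip out fixed cost: VC = 104x - 18x^2 + x^3. Then AVC = 104 - 18x + x^2 and MC = 104 - 36x + 3x^2.
AVC hits its minimum where MC = AVC, at x = 9, giving min AVC = 104 - 18·9 + 9^2 = $23.
P = $15 lies below min AVC = $23; no output level covers variable cost.
The firm minimizes its loss by shutting down and losing only its fixed cost of $42.

Shut down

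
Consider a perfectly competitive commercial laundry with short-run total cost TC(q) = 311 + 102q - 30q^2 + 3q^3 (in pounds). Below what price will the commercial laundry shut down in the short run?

The shutdown price is the minimum of AVC. VC = 102q - 30q^2 + 3q^3, so AVC = 102 - 30q + 3q^2.
At the minimum of AVC, MC = AVC. MC = 102 - 60q + 9q^2; setting MC = AVC gives 6q^2 - 30q = 0, so q = 5. min AVC = 27.
So the shutdown price is £27.

£27 per unit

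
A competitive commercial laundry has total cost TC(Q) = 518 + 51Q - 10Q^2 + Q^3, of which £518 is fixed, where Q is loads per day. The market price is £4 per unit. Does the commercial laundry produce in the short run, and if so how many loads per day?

Variable cost is VC = 51Q - 10Q^2 + Q^3, so AVC = VC/Q = 51 - 10Q + Q^2 and MC = dTC/dQ = 51 - 20Q + 3Q^2.
AVC hits its minimum where MC = AVC, at Q = 5, giving min AVC = 51 - 10·5 + 5^2 = £26.
Since P = £4 < min AVC = £26, price fails to cover variable cost at any output.
Shutting down limits the loss to fixed cost, £518.

Shut down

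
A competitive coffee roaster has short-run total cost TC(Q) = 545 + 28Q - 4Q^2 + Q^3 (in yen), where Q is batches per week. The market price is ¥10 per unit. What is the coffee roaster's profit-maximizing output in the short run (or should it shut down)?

Strip out fixed cost: VC = 28Q - 4Q^2 + Q^3. Then AVC = 28 - 4Q + Q^2 and MC = 28 - 8Q + 3Q^2.
AVC is minimized where dAVC/dQ = -4 + 2Q = 0, at Q = 2; min AVC = 28 - 4·2 + 2^2 = ¥24.
With P < min AVC (¥10 < ¥24), every unit sold adds to the loss.
Shutting down limits the loss to fixed cost, ¥545.

Shut down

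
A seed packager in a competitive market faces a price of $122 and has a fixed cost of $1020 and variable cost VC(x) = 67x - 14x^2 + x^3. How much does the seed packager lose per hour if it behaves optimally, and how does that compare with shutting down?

AVC = 67 - 14x + x^2; min AVC = $18 at x = 7. Since P = $122 ≥ min AVC, the firm produces.
With MC = 67 - 28x + 3x^2, P = MC on the upward-sloping part at x* = 11.
TR = 122·11 = 1342. TC = 1020 + 374 = 1394. Profit = 1342 − 1394 = -$52.
That loss of $52 beats the $1020 the firm would lose by shutting down; producing recovers $968 of fixed cost.

Profit = -$52 at x = 11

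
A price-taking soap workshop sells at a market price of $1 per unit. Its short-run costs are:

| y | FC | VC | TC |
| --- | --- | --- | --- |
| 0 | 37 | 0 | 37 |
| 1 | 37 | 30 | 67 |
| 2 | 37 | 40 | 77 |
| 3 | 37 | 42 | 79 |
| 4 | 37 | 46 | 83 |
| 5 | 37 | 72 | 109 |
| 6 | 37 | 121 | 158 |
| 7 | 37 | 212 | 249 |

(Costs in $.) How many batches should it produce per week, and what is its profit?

y = 0 (shut down); profit = -$37

Tabulate TR − TC: y=0: -37; y=1: -66; y=2: -75; y=3: -76; y=4: -79; y=5: -104; y=6: -152; y=7: -242.
Profit is highest at y = 0. Equivalently, the lowest AVC in the table is 46/4 ≈ $11.50 at y = 4, and P = $1 falls below it — price never covers variable cost, so the firm shuts down and loses only its fixed cost.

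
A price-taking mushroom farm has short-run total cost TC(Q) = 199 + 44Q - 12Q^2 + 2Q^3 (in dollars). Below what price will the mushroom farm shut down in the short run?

The shutdown price is the minimum of AVC. VC = 44Q - 12Q^2 + 2Q^3, so AVC = 44 - 12Q + 2Q^2.
dAVC/dQ = -12 + 4Q = 0 gives Q = 3. min AVC = 44 - 12·3 + 2·3^2 = 26.
For P < $26 the firm produces nothing.

$26 per unit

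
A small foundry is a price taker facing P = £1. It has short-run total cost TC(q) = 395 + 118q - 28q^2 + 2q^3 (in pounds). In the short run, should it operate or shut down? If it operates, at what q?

Shut down

Variable cost is VC = 118q - 28q^2 + 2q^3, so AVC = VC/q = 118 - 28q + 2q^2 and MC = dTC/dq = 118 - 56q + 6q^2.
AVC hits its minimum where MC = AVC, at q = 7, giving min AVC = 118 - 28·7 + 2·7^2 = £20.
P = £1 lies below min AVC = £20; no output level covers variable cost.
Shutting down limits the loss to fixed cost, £395.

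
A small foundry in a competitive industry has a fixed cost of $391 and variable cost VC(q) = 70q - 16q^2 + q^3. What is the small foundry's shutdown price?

$6 per unit

Short-run supply begins at min AVC. From VC = 70q - 16q^2 + q^3, AVC = 70 - 16q + q^2.
dAVC/dq = -16 + 2q = 0 gives q = 8. min AVC = 70 - 16·8 + 8^2 = 6.
So the shutdown price is $6.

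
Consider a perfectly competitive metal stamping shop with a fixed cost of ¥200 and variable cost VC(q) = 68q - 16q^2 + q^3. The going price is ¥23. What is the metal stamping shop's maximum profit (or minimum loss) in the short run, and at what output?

AVC = 68 - 16q + q^2 has its minimum ¥4 at q = 8; price ¥23 clears that bar, so the firm operates.
MC = 68 - 32q + 3q^2. Setting P = MC and taking the root on the rising branch gives q* = 9.
TR = 23·9 = 207. TC = 200 + 45 = 245. Profit = 207 − 245 = -¥38.
That loss of ¥38 beats the ¥200 the firm would lose by shutting down; producing recovers ¥162 of fixed cost.

Profit = -¥38 at q = 9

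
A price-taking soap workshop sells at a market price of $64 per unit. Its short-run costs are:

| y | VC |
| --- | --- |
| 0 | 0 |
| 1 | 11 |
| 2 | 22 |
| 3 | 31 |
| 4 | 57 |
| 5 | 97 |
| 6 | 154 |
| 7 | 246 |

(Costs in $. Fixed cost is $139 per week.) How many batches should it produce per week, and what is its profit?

y = 6; profit = $91

Profit at each row (π = 64y − TC): y=0: -139; y=1: -86; y=2: -33; y=3: 22; y=4: 60; y=5: 84; y=6: 91; y=7: 63.
Profit is maximized at y = 6. AVC there is 154/6 = $25.67 ≤ P, so producing beats shutting down (which would give -$139).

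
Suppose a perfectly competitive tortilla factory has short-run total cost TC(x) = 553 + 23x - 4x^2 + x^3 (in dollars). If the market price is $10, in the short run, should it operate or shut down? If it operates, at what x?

Shut down

Variable cost is VC = 23x - 4x^2 + x^3, so AVC = VC/x = 23 - 4x + x^2 and MC = dTC/dx = 23 - 8x + 3x^2.
The AVC parabola has its vertex at x = 4/2 = 2, where AVC = 23 - 4·2 + 2^2 = $19.
Since P = $10 < min AVC = $19, price fails to cover variable cost at any output.
Shutting down limits the loss to fixed cost, $553.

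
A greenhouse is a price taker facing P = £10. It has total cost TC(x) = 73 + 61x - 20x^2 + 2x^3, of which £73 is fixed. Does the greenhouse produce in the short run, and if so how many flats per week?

From TC, MC = TC'(x) = 61 - 40x + 6x^2 and AVC = VC/x = 61 - 20x + 2x^2.
The AVC parabola has its vertex at x = 20/4 = 5, where AVC = 61 - 20·5 + 2·5^2 = £11.
P = £10 lies below min AVC = £11; no output level covers variable cost.
The firm minimizes its loss by shutting down and losing only its fixed cost of £73.

Shut down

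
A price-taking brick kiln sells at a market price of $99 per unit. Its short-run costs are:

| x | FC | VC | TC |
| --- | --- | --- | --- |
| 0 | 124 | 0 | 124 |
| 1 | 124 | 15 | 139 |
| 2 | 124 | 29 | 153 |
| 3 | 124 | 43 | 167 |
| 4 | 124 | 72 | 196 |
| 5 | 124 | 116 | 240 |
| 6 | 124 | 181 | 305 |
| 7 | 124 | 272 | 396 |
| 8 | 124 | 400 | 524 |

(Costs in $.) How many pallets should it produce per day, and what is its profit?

Tabulate TR − TC: x=0: -124; x=1: -40; x=2: 45; x=3: 130; x=4: 200; x=5: 255; x=6: 289; x=7: 297; x=8: 268.
Profit is maximized at x = 7. AVC there is 272/7 = $38.86 ≤ P, so producing beats shutting down (which would give -$124).

x = 7; profit = $297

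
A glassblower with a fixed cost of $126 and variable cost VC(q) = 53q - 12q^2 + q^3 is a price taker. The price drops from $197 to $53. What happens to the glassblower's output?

Output falls from 12 to 8

AVC = 53 - 12q + q^2, minimized at q = 6 where min AVC = $17. MC = 53 - 24q + 3q^2.
At P = $197 ≥ min AVC, set P = MC on the rising branch: q = 12.
At P = $53 ≥ min AVC, set P = MC: q = 8. The firm stays open but cuts output.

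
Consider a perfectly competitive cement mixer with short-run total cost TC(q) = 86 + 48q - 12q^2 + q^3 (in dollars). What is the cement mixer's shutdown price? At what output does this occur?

Short-run supply begins at min AVC. From VC = 48q - 12q^2 + q^3, AVC = 48 - 12q + q^2.
At the minimum of AVC, MC = AVC. MC = 48 - 24q + 3q^2; setting MC = AVC gives 2q^2 - 12q = 0, so q = 6. min AVC = 12.
For P < $12 the firm produces nothing.

$12 per unit, at q = 6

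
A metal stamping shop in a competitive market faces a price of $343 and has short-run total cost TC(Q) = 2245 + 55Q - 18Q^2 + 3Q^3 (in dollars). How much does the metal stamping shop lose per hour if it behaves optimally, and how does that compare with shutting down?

Profit = -$325 at Q = 8

AVC = 55 - 18Q + 3Q^2; min AVC = $28 at Q = 3. Since P = $343 ≥ min AVC, the firm produces.
MC = 55 - 36Q + 9Q^2. Setting P = MC and taking the root on the rising branch gives Q* = 8.
TR = 343·8 = 2744. TC = 2245 + 824 = 3069. Profit = 2744 − 3069 = -$325.
By producing, the firm covers all variable cost plus $1920 of fixed cost; shutting down would lose the full $2245.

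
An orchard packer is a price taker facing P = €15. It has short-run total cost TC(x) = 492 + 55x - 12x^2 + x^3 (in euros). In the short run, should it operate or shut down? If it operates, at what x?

Strip out fixed cost: VC = 55x - 12x^2 + x^3. Then AVC = 55 - 12x + x^2 and MC = 55 - 24x + 3x^2.
AVC is minimized where dAVC/dx = -12 + 2x = 0, at x = 6; min AVC = 55 - 12·6 + 6^2 = €19.
Since P = €15 < min AVC = €19, price fails to cover variable cost at any output.
Shutting down limits the loss to fixed cost, €492.

Shut down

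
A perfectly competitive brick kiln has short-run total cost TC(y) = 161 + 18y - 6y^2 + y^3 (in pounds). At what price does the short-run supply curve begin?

Short-run supply begins at min AVC. From VC = 18y - 6y^2 + y^3, AVC = 18 - 6y + y^2.
At the minimum of AVC, MC = AVC. MC = 18 - 12y + 3y^2; setting MC = AVC gives 2y^2 - 6y = 0, so y = 3. min AVC = 9.
So the shutdown price is £9.

£9 per unit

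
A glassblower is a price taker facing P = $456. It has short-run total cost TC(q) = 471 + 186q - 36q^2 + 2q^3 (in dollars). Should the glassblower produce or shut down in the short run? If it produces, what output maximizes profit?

Variable cost is VC = 186q - 36q^2 + 2q^3, so AVC = VC/q = 186 - 36q + 2q^2 and MC = dTC/dq = 186 - 72q + 6q^2.
AVC is minimized where dAVC/dq = -36 + 4q = 0, at q = 9; min AVC = 186 - 36·9 + 2·9^2 = $24.
Because $456 ≥ $24, revenue can cover variable cost; the firm operates.
Set P = MC: 456 = 186 - 72q + 6q^2 → -270 - 72q + 6q^2 = 0. The roots are q = -3 and q = 15; the profit-maximizing output is on the rising part of MC, so q* = 15.
Check: AVC at q = 15 is $96 ≤ P, so revenue covers variable cost.
Profit = P·q − TC = 456·15 − 1911 = $4929.

Produce at q = 15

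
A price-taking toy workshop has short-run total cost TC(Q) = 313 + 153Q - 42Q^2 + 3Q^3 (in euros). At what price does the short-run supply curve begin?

€6 per unit

The shutdown price is the minimum of AVC. VC = 153Q - 42Q^2 + 3Q^3, so AVC = 153 - 42Q + 3Q^2.
dAVC/dQ = -42 + 6Q = 0 gives Q = 7. min AVC = 153 - 42·7 + 3·7^2 = 6.
So the shutdown price is €6.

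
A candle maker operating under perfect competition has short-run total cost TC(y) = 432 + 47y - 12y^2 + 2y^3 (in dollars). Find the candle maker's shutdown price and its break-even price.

Shutdown price = $29; break-even price = $119

AVC = 47 - 12y + 2y^2; minimized at y = 3, giving min AVC = $29. That is the shutdown price.
ATC = 432/y + 47 - 12y + 2y^2. Setting dATC/dy = −432/y^2 − 12 + 4y = 0 gives y = 6 (since 4·6^3 − 12·6^2 = 432).
min ATC = 432/6 + 47 − 12·6 + 2·6^2 = $119. That is the break-even price.
Between these two prices the firm operates at a loss; above $119 it earns a profit.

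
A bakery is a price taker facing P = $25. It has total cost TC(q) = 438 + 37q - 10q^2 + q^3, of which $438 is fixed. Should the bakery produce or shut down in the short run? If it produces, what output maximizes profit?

Variable cost is VC = 37q - 10q^2 + q^3, so AVC = VC/q = 37 - 10q + q^2 and MC = dTC/dq = 37 - 20q + 3q^2.
AVC hits its minimum where MC = AVC, at q = 5, giving min AVC = 37 - 10·5 + 5^2 = $12.
Because $25 ≥ $12, revenue can cover variable cost; the firm operates.
Set P = MC: 25 = 37 - 20q + 3q^2 → 12 - 20q + 3q^2 = 0. The roots are q = 2/3 and q = 6; the profit-maximizing output is on the rising part of MC, so q* = 6.
Check: AVC at q = 6 is $13 ≤ P, so revenue covers variable cost.
Profit = P·q − TC = 25·6 − 516 = -$366, a loss, but smaller than the $438 fixed cost the firm would lose by shutting down.

Produce at q = 6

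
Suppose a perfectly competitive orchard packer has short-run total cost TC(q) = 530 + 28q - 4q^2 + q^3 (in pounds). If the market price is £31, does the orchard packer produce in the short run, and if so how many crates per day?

Variable cost is VC = 28q - 4q^2 + q^3, so AVC = VC/q = 28 - 4q + q^2 and MC = dTC/dq = 28 - 8q + 3q^2.
The AVC parabola has its vertex at q = 4/2 = 2, where AVC = 28 - 4·2 + 2^2 = £24.
Since P = £31 ≥ min AVC = £24, price covers variable cost and the firm should produce.
Set P = MC: 31 = 28 - 8q + 3q^2 → -3 - 8q + 3q^2 = 0. The roots are q = -1/3 and q = 3; the profit-maximizing output is on the rising part of MC, so q* = 3.
Check: AVC at q = 3 is £25 ≤ P, so revenue covers variable cost.
Profit = P·q − TC = 31·3 − 605 = -£512, a loss, but smaller than the £530 fixed cost the firm would lose by shutting down.

Produce at q = 3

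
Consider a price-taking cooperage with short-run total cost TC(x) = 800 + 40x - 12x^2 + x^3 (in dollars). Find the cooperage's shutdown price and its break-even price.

AVC = 40 - 12x + x^2; minimized at x = 6, giving min AVC = $4. That is the shutdown price.
ATC = 800/x + 40 - 12x + x^2. Setting dATC/dx = −800/x^2 − 12 + 2x = 0 gives x = 10 (since 2·10^3 − 12·10^2 = 800).
min ATC = 800/10 + 40 − 12·10 + 10^2 = $100. That is the break-even price.
Between these two prices the firm operates at a loss; above $100 it earns a profit.

Shutdown price = $4; break-even price = $100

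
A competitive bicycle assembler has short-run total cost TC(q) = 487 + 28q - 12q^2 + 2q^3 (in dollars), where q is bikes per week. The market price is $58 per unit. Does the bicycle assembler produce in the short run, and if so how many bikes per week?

Produce at q = 5

Variable cost is VC = 28q - 12q^2 + 2q^3, so AVC = VC/q = 28 - 12q + 2q^2 and MC = dTC/dq = 28 - 24q + 6q^2.
AVC is minimized where dAVC/dq = -12 + 4q = 0, at q = 3; min AVC = 28 - 12·3 + 2·3^2 = $10.
Since P = $58 ≥ min AVC = $10, price covers variable cost and the firm should produce.
Solving P = MC: -30 - 24q + 6q^2 = 0 ⇒ q = -1 or 5. On the upward-sloping branch, q* = 5.
Check: AVC at q = 5 is $18 ≤ P, so revenue covers variable cost.
Profit = P·q − TC = 58·5 − 577 = -$287, a loss, but smaller than the $487 fixed cost the firm would lose by shutting down.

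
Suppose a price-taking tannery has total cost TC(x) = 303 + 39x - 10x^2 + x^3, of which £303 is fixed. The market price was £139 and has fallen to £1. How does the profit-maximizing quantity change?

Output falls from 10 to 0 (the firm shuts down)

MC = 39 - 20x + 3x^2; the shutdown threshold is min AVC = £14 (at x = 5).
At P = £139 ≥ min AVC, set P = MC on the rising branch: x = 10.
At P = £1 < min AVC = £14, price no longer covers variable cost at any output, so the firm shuts down: x = 0.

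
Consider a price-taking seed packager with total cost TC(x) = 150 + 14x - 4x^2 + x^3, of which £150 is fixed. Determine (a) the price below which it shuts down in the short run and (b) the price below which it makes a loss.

Shutdown price = min AVC. AVC = 14 - 4x + x^2, with vertex at x = 2 and minimum £10.
ATC = 150/x + 14 - 4x + x^2. Setting dATC/dx = −150/x^2 − 4 + 2x = 0 gives x = 5 (since 2·5^3 − 4·5^2 = 150).
min ATC = 150/5 + 14 − 4·5 + 5^2 = £49. That is the break-even price.
For £10 ≤ P < £49 the firm produces at a loss; below £10 it shuts down.

Shutdown price = £10; break-even price = £49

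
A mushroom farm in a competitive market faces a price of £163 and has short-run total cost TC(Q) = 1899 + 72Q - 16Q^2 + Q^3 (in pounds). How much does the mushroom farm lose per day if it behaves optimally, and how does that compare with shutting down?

AVC = 72 - 16Q + Q^2 has its minimum £8 at Q = 8; price £163 clears that bar, so the firm operates.
With MC = 72 - 32Q + 3Q^2, P = MC on the upward-sloping part at Q* = 13.
TR = 163·13 = 2119. TC = 1899 + 429 = 2328. Profit = 2119 − 2328 = -£209.
Shutting down would mean losing the fixed cost of £1899, so operating at a loss of £209 is better by £1690.

Profit = -£209 at Q = 13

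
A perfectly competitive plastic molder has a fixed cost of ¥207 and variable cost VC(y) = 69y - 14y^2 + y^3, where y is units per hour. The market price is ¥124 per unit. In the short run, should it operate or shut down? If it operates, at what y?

Strip out fixed cost: VC = 69y - 14y^2 + y^3. Then AVC = 69 - 14y + y^2 and MC = 69 - 28y + 3y^2.
AVC is minimized where dAVC/dy = -14 + 2y = 0, at y = 7; min AVC = 69 - 14·7 + 7^2 = ¥20.
Since P = ¥124 ≥ min AVC = ¥20, price covers variable cost and the firm should produce.
Set P = MC: 124 = 69 - 28y + 3y^2 → -55 - 28y + 3y^2 = 0. The roots are y = -5/3 and y = 11; the profit-maximizing output is on the rising part of MC, so y* = 11.
Check: AVC at y = 11 is ¥36 ≤ P, so revenue covers variable cost.
Profit = P·y − TC = 124·11 − 603 = ¥761.

Produce at y = 11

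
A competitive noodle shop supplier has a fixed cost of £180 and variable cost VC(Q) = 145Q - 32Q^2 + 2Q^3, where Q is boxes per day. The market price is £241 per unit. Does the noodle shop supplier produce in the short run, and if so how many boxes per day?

Produce at Q = 12

Variable cost is VC = 145Q - 32Q^2 + 2Q^3, so AVC = VC/Q = 145 - 32Q + 2Q^2 and MC = dTC/dQ = 145 - 64Q + 6Q^2.
AVC is minimized where dAVC/dQ = -32 + 4Q = 0, at Q = 8; min AVC = 145 - 32·8 + 2·8^2 = £17.
Since P = £241 ≥ min AVC = £17, price covers variable cost and the firm should produce.
Set P = MC: 241 = 145 - 64Q + 6Q^2 → -96 - 64Q + 6Q^2 = 0. The roots are Q = -4/3 and Q = 12; the profit-maximizing output is on the rising part of MC, so Q* = 12.
Check: AVC at Q = 12 is £49 ≤ P, so revenue covers variable cost.
Profit = P·Q − TC = 241·12 − 768 = £2124.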